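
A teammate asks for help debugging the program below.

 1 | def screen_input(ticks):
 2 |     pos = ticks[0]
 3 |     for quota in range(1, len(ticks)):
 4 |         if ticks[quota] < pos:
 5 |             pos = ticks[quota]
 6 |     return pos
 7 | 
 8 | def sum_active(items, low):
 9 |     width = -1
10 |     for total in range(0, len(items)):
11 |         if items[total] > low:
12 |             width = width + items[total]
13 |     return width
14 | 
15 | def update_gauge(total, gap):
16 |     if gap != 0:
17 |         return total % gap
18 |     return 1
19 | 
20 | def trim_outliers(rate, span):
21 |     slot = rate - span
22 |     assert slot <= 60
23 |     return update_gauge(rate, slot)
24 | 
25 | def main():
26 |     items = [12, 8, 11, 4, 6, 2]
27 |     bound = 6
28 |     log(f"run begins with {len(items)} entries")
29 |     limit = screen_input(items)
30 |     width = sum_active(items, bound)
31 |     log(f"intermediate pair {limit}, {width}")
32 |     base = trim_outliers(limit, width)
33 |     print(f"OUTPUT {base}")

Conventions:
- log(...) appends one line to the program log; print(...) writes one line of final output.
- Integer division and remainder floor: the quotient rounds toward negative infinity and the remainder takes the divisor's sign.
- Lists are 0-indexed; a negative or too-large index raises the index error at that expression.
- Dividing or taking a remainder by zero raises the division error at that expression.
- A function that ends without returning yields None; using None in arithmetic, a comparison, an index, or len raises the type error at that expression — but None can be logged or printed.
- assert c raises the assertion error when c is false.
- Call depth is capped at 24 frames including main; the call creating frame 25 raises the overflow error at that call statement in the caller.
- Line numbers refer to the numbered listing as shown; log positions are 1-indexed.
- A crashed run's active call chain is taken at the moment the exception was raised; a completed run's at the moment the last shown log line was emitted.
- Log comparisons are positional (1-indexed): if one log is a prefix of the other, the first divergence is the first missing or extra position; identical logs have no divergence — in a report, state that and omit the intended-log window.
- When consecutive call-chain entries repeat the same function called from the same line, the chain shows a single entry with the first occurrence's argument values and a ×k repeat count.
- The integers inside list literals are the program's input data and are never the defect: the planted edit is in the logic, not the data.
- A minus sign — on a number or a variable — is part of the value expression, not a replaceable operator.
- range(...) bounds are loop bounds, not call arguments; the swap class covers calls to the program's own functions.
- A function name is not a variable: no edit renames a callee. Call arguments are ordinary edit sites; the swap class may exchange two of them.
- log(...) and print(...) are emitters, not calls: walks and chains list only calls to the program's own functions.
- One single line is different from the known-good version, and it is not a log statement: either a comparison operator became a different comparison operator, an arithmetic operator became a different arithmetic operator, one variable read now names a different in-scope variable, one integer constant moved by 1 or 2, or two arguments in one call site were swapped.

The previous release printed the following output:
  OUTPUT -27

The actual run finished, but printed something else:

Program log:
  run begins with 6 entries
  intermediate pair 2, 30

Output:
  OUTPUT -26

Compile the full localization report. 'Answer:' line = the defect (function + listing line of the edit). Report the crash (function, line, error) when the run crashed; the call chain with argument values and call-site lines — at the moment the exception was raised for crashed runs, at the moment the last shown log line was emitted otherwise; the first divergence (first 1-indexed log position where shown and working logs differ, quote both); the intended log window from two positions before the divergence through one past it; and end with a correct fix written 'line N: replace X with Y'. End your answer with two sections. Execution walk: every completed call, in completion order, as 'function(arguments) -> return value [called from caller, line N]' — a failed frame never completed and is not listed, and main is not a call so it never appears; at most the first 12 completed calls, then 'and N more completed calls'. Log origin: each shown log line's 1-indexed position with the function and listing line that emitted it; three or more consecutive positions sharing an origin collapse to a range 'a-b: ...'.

Answer: the defect is in sum_active at line 9.
Core observation: Everything matches until log position 2, which reads 'intermediate pair 2, 30' in place of 'intermediate pair 2, 31'.
Call chain: main.
First divergence: position 2 — the shown line 'intermediate pair 2, 30' should read 'intermediate pair 2, 31'.
Intended log window:
  1: run begins with 6 entries
  2: intermediate pair 2, 31
Execution walk:
  screen_input([12, 8, 11, 4, 6, 2]) -> 2  [called from main, line 29]
  sum_active([12, 8, 11, 4, 6, 2], 6) -> 30  [called from main, line 30]
  update_gauge(2, -28) -> -26  [called from trim_outliers, line 23]
  trim_outliers(2, 30) -> -26  [called from main, line 32]
Log origin:
  1 — main, line 28
  2 — main, line 31
A correct fix: line 9: replace `-1` with `0`.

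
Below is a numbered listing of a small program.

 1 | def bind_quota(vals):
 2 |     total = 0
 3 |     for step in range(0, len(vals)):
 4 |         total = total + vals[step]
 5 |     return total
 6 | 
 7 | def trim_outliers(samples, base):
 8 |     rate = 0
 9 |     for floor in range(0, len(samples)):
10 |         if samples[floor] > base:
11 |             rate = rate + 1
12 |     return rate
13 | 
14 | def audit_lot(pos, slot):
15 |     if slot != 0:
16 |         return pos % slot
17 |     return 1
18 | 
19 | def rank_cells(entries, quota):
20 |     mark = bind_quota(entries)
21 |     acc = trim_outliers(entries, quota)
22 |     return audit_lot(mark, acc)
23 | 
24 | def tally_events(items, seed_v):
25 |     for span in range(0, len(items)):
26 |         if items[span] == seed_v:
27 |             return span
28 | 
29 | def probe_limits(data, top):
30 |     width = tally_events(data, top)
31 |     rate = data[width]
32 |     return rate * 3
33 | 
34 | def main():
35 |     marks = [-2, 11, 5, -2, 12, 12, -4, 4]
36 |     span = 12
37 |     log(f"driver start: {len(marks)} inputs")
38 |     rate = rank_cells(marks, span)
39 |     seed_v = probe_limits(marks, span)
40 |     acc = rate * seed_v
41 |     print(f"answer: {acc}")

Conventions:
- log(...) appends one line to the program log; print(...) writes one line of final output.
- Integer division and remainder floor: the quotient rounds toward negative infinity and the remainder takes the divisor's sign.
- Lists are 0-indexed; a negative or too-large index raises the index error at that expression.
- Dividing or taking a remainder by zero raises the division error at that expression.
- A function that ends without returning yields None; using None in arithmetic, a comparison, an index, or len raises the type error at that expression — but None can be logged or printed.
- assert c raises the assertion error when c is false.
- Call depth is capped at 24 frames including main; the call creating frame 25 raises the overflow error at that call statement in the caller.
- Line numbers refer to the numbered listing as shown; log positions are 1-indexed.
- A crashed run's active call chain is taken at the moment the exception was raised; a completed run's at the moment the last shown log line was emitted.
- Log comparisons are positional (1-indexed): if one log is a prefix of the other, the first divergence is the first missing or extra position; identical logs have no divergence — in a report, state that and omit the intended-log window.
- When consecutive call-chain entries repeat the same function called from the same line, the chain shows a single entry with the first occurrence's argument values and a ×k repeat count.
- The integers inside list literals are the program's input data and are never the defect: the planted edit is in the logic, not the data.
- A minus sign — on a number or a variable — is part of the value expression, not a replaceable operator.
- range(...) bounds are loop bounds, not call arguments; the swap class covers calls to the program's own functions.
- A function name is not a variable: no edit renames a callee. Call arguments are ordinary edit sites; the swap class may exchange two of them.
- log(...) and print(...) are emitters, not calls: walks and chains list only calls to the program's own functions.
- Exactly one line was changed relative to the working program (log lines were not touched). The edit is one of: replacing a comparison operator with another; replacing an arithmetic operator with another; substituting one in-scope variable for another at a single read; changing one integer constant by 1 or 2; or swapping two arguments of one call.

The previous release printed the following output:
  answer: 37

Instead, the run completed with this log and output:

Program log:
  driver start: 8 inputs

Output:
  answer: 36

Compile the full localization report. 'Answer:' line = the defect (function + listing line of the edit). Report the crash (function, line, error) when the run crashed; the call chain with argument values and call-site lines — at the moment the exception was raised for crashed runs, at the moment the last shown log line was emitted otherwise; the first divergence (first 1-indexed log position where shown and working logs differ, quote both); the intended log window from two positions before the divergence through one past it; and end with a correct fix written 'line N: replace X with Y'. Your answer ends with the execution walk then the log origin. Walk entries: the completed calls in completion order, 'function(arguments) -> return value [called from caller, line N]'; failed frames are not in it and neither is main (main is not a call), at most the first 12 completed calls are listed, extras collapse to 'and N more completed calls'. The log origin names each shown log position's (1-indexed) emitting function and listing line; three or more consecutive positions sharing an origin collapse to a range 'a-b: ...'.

Answer: the defect is in main at line 40.
Key fact: The two runs log identically and part ways only at the printed values.
Call chain: main.
First divergence: none — the logs agree in full.
Execution walk:
  bind_quota([-2, 11, 5, -2, 12, 12, -4, 4]) -> 36  [called from rank_cells, line 20]
  trim_outliers([-2, 11, 5, -2, 12, 12, -4, 4], 12) -> 0  [called from rank_cells, line 21]
  audit_lot(36, 0) -> 1  [called from rank_cells, line 22]
  rank_cells([-2, 11, 5, -2, 12, 12, -4, 4], 12) -> 1  [called from main, line 38]
  tally_events([-2, 11, 5, -2, 12, 12, -4, 4], 12) -> 4  [called from probe_limits, line 30]
  probe_limits([-2, 11, 5, -2, 12, 12, -4, 4], 12) -> 36  [called from main, line 39]
Log origin:
  1 — main, line 37
A correct fix: line 40: replace `*` with `+`.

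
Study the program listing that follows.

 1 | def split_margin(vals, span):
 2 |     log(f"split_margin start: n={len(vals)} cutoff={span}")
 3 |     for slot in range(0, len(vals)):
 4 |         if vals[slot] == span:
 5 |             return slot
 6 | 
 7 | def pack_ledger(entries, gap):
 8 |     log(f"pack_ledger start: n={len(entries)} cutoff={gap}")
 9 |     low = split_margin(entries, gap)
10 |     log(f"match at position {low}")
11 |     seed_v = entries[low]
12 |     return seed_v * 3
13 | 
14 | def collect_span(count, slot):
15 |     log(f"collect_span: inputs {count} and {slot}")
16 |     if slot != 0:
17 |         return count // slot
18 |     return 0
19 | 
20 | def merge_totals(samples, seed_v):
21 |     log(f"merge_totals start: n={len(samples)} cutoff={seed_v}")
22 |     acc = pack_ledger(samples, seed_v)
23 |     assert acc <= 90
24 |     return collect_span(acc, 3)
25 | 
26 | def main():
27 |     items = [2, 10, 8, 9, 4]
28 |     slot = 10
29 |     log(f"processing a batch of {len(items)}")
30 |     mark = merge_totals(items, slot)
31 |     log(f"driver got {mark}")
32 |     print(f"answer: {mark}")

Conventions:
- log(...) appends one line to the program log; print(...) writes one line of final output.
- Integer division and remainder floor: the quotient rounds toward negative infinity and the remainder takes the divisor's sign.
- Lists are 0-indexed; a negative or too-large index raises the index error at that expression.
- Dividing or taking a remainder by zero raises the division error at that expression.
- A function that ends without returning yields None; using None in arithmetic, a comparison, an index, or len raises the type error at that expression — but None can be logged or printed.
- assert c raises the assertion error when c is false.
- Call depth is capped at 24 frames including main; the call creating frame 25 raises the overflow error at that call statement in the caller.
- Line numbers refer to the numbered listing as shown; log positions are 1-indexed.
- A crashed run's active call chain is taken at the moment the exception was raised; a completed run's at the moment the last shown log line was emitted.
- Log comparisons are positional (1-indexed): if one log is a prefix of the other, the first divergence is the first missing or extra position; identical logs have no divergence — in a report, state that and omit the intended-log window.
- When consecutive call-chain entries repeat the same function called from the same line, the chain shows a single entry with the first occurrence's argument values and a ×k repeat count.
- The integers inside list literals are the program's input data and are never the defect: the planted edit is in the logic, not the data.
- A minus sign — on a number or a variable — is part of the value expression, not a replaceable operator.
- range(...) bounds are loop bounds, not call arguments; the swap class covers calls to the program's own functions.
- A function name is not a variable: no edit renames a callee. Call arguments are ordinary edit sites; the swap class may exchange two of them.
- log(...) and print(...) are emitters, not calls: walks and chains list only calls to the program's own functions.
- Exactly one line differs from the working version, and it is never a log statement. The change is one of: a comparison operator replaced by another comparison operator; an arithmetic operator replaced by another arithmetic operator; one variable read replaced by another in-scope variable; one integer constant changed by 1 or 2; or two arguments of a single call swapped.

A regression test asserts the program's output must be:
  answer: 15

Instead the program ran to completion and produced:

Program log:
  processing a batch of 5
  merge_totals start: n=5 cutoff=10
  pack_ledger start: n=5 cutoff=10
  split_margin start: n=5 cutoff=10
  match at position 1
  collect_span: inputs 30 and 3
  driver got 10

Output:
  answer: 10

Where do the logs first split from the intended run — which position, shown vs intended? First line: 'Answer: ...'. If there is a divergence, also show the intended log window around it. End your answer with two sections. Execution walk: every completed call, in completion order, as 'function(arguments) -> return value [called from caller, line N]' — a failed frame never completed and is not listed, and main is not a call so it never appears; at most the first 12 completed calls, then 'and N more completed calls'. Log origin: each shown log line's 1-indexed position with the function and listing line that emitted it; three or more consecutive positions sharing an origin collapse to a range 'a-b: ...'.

Answer: position 6 — shown 'collect_span: inputs 30 and 3', intended 'collect_span: inputs 30 and 2'.
Intended log window:
  4: split_margin start: n=5 cutoff=10
  5: match at position 1
  6: collect_span: inputs 30 and 2
  7: driver got 15
Execution walk:
  split_margin([2, 10, 8, 9, 4], 10) -> 1  [called from pack_ledger, line 9]
  pack_ledger([2, 10, 8, 9, 4], 10) -> 30  [called from merge_totals, line 22]
  collect_span(30, 3) -> 10  [called from merge_totals, line 24]
  merge_totals([2, 10, 8, 9, 4], 10) -> 10  [called from main, line 30]
Log origin:
  1: logged in main at line 29
  2: logged in merge_totals at line 21
  3: logged in pack_ledger at line 8
  4: logged in split_margin at line 2
  5: logged in pack_ledger at line 10
  6: logged in collect_span at line 15
  7: logged in main at line 31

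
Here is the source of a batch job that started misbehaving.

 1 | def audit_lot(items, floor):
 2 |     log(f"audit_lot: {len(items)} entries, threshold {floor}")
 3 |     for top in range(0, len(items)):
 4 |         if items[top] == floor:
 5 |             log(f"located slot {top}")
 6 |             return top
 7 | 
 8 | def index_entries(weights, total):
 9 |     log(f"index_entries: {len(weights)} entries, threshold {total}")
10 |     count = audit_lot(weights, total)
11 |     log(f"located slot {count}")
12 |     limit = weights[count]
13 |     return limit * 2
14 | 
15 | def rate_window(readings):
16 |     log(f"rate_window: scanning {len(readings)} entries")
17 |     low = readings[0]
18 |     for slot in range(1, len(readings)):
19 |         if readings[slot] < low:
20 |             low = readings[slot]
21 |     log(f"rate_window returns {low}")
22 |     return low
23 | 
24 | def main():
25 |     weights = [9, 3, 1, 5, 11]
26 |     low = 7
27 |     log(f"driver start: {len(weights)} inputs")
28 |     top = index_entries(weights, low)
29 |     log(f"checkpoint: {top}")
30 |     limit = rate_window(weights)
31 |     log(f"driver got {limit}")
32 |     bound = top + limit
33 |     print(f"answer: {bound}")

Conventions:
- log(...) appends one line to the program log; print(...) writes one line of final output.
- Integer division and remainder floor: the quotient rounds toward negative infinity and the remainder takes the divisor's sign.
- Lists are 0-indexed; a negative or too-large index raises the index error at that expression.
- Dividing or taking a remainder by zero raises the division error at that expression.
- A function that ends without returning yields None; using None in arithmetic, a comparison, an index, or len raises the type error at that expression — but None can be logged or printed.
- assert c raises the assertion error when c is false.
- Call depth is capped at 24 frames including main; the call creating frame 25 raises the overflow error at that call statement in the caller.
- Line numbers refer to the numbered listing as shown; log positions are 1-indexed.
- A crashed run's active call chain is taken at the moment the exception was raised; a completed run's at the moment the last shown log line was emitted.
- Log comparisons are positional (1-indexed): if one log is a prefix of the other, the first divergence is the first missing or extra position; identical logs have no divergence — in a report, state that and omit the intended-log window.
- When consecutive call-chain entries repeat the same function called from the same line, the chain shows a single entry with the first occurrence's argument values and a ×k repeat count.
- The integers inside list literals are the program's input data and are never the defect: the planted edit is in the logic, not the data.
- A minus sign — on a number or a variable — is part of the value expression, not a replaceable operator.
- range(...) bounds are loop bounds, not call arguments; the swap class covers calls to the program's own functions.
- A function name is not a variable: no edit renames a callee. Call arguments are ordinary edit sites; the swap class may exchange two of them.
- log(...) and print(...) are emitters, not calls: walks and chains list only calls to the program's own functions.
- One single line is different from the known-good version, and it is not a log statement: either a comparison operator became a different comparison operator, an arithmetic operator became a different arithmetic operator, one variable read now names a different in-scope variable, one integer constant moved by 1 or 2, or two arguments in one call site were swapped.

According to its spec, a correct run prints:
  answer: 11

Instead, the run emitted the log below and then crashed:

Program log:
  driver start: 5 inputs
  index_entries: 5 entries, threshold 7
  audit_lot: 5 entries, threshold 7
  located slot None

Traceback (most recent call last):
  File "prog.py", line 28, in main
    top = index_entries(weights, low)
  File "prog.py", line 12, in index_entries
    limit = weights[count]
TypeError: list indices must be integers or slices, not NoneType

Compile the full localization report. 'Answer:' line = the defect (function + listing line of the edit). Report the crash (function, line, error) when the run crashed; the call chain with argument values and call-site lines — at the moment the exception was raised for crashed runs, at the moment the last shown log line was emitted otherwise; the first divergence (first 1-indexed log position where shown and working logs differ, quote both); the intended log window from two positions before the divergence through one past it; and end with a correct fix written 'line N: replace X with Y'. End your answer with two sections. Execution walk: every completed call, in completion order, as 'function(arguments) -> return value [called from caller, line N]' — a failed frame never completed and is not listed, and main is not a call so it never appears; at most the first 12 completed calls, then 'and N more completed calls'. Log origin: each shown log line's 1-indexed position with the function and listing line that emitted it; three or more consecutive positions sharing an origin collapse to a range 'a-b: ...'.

Answer: the defect is in main at line 26.
Core observation: The log first diverges at position 2: the faulty run prints 'index_entries: 5 entries, threshold 7' where the working version prints 'index_entries: 5 entries, threshold 5'.
Crash: index_entries, line 12, TypeError.
Call chain: main -> index_entries([9, 3, 1, 5, 11], 7) (called at line 28).
First divergence: at position 2 the run shows 'index_entries: 5 entries, threshold 7' where the working version logs 'index_entries: 5 entries, threshold 5'.
Intended log window:
  1: driver start: 5 inputs
  2: index_entries: 5 entries, threshold 5
  3: audit_lot: 5 entries, threshold 5
Execution walk:
  audit_lot([9, 3, 1, 5, 11], 7) -> None  [called from index_entries, line 10]
Log origins:
  1: emitted by main (line 27)
  2: emitted by index_entries (line 9)
  3: emitted by audit_lot (line 2)
  4: emitted by index_entries (line 11)
A correct fix: line 26: replace `7` with `5`.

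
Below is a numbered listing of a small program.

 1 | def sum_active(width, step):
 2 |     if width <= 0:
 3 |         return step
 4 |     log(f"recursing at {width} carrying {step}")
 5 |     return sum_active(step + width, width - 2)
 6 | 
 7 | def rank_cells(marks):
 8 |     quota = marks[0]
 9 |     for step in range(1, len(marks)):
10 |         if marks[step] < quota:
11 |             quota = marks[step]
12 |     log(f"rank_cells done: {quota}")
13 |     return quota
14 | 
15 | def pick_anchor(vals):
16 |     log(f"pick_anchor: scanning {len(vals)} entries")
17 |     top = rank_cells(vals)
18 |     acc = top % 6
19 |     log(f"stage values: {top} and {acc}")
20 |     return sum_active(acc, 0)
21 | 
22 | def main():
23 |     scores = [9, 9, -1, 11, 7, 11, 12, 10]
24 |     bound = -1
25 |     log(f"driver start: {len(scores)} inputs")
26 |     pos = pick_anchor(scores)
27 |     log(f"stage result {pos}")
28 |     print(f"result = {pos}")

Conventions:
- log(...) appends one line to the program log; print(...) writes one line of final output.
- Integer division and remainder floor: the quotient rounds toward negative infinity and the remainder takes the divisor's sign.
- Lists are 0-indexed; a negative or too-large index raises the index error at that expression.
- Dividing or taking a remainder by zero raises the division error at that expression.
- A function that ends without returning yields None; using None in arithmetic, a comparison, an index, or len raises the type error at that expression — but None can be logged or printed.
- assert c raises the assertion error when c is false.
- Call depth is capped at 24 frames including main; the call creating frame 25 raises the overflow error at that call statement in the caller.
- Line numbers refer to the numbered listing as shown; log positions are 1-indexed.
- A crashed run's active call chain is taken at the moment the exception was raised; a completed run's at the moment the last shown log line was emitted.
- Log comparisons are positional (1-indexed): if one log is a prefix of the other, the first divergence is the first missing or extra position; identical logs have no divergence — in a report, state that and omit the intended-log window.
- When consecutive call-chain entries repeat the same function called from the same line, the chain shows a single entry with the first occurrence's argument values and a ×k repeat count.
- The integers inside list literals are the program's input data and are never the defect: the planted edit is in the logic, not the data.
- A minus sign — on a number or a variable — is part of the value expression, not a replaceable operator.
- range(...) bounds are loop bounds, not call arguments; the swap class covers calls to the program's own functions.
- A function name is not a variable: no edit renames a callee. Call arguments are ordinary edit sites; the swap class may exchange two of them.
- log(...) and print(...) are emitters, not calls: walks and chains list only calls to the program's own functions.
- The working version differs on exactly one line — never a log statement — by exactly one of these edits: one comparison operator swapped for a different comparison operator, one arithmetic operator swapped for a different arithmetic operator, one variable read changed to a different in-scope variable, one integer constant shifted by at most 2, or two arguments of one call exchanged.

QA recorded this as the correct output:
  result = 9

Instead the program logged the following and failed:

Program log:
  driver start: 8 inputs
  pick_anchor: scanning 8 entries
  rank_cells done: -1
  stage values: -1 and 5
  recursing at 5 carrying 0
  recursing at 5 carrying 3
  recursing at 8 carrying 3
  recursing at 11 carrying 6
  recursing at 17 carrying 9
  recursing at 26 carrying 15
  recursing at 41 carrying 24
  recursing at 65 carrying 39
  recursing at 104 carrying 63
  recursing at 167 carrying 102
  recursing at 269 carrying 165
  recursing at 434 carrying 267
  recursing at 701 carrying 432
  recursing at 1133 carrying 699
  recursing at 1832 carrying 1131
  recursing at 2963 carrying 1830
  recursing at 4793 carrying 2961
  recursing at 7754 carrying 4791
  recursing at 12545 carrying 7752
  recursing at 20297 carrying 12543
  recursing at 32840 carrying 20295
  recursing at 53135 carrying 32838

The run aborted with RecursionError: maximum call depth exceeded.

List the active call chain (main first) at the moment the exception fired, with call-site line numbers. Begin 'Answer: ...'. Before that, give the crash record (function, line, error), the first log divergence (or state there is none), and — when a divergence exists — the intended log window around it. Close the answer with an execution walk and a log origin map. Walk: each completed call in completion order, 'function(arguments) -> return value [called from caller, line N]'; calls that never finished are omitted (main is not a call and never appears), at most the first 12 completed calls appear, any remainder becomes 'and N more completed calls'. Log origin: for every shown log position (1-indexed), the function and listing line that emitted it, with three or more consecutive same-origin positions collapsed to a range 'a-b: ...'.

Answer: main -> pick_anchor (called at line 26) -> sum_active (called at line 20) -> sum_active (called at line 5) ×21.
Key fact: At log position 6 the runs split — shown 'recursing at 5 carrying 3', but the working version logs 'recursing at 3 carrying 5'.
Crash: sum_active, line 5, RecursionError.
First divergence: position 6; shown 'recursing at 5 carrying 3' vs intended 'recursing at 3 carrying 5'.
Intended log window:
  4: stage values: -1 and 5
  5: recursing at 5 carrying 0
  6: recursing at 3 carrying 5
  7: recursing at 1 carrying 8
Execution walk:
  rank_cells([9, 9, -1, 11, 7, 11, 12, 10]) -> -1  [called from pick_anchor, line 17]
Log origins:
  1 — main, line 25
  2 — pick_anchor, line 16
  3 — rank_cells, line 12
  4 — pick_anchor, line 19
  5-26 — sum_active, line 4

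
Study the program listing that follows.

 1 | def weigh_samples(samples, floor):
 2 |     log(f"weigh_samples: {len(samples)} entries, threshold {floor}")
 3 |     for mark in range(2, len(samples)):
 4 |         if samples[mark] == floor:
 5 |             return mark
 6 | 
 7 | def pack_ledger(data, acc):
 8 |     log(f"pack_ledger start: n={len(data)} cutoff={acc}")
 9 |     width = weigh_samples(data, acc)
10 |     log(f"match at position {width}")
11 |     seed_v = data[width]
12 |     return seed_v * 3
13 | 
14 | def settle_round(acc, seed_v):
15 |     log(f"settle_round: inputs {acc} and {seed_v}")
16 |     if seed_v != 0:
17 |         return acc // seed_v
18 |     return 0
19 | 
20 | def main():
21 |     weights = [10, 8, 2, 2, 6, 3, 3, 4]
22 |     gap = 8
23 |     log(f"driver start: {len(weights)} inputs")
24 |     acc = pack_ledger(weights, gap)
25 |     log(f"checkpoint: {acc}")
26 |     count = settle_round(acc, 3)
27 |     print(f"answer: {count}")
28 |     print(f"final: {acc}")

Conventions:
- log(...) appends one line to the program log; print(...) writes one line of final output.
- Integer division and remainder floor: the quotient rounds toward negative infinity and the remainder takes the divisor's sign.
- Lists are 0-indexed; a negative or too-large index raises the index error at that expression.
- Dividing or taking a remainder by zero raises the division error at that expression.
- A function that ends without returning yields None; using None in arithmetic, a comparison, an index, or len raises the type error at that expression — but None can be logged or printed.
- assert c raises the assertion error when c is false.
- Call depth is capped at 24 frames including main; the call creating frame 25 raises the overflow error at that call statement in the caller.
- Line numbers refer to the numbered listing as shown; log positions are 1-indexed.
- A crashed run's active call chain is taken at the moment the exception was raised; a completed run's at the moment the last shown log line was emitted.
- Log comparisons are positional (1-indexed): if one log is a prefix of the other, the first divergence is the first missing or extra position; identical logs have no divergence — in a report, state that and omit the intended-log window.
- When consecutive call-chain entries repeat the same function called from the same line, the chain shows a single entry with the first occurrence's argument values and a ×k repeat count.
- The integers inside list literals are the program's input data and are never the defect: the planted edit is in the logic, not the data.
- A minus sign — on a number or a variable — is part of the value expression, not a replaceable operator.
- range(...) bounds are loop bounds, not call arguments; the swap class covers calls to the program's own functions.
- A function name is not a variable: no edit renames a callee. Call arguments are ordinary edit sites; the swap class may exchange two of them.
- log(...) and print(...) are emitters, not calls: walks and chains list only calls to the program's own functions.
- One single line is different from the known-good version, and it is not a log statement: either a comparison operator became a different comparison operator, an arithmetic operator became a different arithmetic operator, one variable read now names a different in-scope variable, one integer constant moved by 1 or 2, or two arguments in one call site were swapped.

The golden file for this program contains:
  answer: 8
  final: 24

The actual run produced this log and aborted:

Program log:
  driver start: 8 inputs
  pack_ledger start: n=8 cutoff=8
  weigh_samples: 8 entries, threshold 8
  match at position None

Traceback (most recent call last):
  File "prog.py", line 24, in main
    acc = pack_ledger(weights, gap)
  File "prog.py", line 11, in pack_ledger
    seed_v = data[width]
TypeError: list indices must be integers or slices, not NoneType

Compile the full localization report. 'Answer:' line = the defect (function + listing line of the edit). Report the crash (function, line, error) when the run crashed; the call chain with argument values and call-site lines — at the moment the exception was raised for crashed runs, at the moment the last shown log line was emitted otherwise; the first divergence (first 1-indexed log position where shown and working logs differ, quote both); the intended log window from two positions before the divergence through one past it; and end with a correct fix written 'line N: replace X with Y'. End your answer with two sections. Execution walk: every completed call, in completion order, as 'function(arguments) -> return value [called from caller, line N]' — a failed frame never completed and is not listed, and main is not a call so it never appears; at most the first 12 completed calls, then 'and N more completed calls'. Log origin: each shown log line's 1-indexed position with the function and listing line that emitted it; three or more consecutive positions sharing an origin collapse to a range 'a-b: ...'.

Answer: the defect is in weigh_samples at line 3.
The tell: Position 4 is the first bad log line: 'match at position None' should read 'match at position 1'.
Crash: pack_ledger, line 11, TypeError.
Call chain: main -> pack_ledger([10, 8, 2, 2, 6, 3, 3, 4], 8) (called at line 24).
First divergence: position 4; shown 'match at position None' vs intended 'match at position 1'.
Intended log window:
  2: pack_ledger start: n=8 cutoff=8
  3: weigh_samples: 8 entries, threshold 8
  4: match at position 1
  5: checkpoint: 24
Execution walk:
  weigh_samples([10, 8, 2, 2, 6, 3, 3, 4], 8) -> None  [called from pack_ledger, line 9]
Log origin:
  1: from main, line 23
  2: from pack_ledger, line 8
  3: from weigh_samples, line 2
  4: from pack_ledger, line 10
A correct fix: line 3: replace `2` with `0`.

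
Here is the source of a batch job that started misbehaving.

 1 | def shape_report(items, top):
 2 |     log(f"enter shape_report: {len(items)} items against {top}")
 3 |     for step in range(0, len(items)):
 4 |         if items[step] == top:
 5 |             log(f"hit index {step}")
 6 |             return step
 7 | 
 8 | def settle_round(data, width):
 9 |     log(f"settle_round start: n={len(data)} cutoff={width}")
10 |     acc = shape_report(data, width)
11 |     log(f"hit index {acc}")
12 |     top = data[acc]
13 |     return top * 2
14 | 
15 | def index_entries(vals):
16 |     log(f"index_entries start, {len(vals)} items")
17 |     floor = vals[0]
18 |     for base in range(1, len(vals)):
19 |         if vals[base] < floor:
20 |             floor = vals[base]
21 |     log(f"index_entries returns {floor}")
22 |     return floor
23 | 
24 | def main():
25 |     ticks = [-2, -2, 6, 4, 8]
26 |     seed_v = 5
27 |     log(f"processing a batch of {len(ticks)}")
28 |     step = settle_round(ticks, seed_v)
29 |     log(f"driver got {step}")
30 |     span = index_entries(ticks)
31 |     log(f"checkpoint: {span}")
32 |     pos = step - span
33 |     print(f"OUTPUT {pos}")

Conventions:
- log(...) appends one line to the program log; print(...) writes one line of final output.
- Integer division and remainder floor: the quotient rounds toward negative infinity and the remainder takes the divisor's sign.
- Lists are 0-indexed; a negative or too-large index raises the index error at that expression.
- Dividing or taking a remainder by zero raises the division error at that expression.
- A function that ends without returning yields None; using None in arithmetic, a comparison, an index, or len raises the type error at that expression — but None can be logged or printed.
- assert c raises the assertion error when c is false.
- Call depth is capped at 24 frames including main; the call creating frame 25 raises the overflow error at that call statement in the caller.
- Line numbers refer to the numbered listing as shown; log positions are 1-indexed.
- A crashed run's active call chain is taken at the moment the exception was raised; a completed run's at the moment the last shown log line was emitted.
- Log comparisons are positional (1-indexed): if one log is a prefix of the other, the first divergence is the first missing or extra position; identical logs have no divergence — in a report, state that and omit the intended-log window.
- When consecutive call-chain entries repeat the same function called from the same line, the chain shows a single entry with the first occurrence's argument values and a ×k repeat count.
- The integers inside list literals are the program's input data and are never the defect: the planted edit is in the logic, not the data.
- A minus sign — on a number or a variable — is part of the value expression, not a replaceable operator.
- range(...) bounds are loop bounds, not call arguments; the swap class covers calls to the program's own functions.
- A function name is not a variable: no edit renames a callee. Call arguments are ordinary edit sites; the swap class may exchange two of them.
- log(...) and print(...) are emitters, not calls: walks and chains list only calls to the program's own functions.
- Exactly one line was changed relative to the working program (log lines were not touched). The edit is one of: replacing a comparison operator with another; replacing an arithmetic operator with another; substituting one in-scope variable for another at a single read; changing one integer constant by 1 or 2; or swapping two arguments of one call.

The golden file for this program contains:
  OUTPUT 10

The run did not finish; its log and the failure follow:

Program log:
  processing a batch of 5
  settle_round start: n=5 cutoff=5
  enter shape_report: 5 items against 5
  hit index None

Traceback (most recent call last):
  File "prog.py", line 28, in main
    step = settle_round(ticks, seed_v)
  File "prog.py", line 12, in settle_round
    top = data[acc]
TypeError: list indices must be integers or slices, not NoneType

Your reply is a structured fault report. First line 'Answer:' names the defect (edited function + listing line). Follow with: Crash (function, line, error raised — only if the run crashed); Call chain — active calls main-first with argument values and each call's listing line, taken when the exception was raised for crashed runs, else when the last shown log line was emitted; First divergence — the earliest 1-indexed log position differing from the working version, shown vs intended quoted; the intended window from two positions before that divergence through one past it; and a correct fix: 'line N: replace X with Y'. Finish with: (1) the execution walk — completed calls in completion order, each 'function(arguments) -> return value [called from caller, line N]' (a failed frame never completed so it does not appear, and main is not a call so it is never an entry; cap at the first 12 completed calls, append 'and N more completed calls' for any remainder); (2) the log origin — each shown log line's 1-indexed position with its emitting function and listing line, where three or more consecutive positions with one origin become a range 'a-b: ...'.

Answer: the defect is in main at line 26.
Key fact: Log line 2 is where behavior first shows: 'settle_round start: n=5 cutoff=5' appears instead of 'settle_round start: n=5 cutoff=4'.
Crash: settle_round, line 12, TypeError.
Call chain: main -> settle_round([-2, -2, 6, 4, 8], 5) (called at line 28).
First divergence: position 2 — the shown line 'settle_round start: n=5 cutoff=5' should read 'settle_round start: n=5 cutoff=4'.
Intended log window:
  1: processing a batch of 5
  2: settle_round start: n=5 cutoff=4
  3: enter shape_report: 5 items against 4
Execution walk:
  shape_report([-2, -2, 6, 4, 8], 5) -> None  [called from settle_round, line 10]
Log line origins:
  1: emitted by main (line 27)
  2: emitted by settle_round (line 9)
  3: emitted by shape_report (line 2)
  4: emitted by settle_round (line 11)
A correct fix: line 26: replace `5` with `4`.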